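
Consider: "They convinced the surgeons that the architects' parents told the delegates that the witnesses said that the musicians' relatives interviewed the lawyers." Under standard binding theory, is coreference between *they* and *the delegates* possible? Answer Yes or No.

*the delegates* is an R-expression; Principle C requires it to be free (not bound by any c-commanding expression).
— they: subject of the matrix clause; the pronoun c-commands the R-expression — coreference blocked (Principle C).

No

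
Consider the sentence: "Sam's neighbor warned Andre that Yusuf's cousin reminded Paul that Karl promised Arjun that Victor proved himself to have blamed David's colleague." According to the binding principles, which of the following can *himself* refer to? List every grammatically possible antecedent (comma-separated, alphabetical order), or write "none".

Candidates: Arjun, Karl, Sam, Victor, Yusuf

*himself* is a reflexive; Principle A requires it to be bound within its binding domain — the clause headed by 'proved'.
— Arjun: object of the clause headed by 'promised'; c-commands the reflexive but lies outside its binding domain — cannot bind it (Principle A).
— Karl: subject of the clause headed by 'promised'; c-commands the reflexive but lies outside its binding domain — cannot bind it (Principle A).
— Sam: possessor inside the subject DP of the matrix clause; does not c-command the reflexive — cannot bind it (Principle A).
— Victor: subject of the clause headed by 'proved'; c-commands the reflexive within its binding domain — allowed (Principle A).
— Yusuf: possessor inside the subject DP of the clause headed by 'reminded'; does not c-command the reflexive — cannot bind it (Principle A).

Victor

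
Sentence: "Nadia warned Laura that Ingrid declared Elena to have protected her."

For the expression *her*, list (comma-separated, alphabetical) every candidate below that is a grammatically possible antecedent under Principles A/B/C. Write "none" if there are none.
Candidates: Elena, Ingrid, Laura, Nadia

*her* is a pronoun; Principle B requires it to be free in its binding domain — the clause headed by 'protected'.
— Elena: subject of the clause headed by 'protected'; c-commands the pronoun within its binding domain — blocked (Principle B).
— Ingrid: subject of the clause headed by 'declared'; c-commands the pronoun but lies outside its binding domain — allowed.
— Laura: object of the matrix clause; c-commands the pronoun but lies outside its binding domain — allowed.
— Nadia: subject of the matrix clause; c-commands the pronoun but lies outside its binding domain — allowed.

Ingrid, Laura, Nadia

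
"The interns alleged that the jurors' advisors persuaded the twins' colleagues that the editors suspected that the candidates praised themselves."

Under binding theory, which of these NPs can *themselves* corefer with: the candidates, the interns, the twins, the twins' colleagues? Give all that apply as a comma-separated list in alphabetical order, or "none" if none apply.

*themselves* is a reflexive; Principle A requires it to be bound within its binding domain — the clause headed by 'praised'.
— the candidates: subject of the clause headed by 'praised'; c-commands the reflexive within its binding domain — allowed (Principle A).
— the interns: subject of the matrix clause; c-commands the reflexive but lies outside its binding domain — cannot bind it (Principle A).
— the twins: possessor inside the object DP of the clause headed by 'persuaded'; does not c-command the reflexive — cannot bind it (Principle A).
— the twins' colleagues: object of the clause headed by 'persuaded'; c-commands the reflexive but lies outside its binding domain — cannot bind it (Principle A).

the candidates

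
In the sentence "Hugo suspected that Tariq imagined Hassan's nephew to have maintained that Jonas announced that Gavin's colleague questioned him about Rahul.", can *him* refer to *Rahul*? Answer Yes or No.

No

*him* is a pronoun; Principle B requires it to be free in its binding domain — the clause headed by 'questioned'.
— Rahul: second object of the clause headed by 'questioned'; is c-commanded by the pronoun; coreference would bind this R-expression — blocked (Principle C).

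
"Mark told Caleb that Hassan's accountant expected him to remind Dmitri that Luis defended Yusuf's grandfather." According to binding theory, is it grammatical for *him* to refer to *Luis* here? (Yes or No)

No

*Luis* is an R-expression; Principle C requires it to be free (not bound by any c-commanding expression).
— him: subject of the clause headed by 'remind'; the pronoun c-commands the R-expression — coreference blocked (Principle C).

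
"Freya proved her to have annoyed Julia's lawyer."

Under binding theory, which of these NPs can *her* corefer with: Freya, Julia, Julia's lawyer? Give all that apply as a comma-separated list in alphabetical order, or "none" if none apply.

*her* is a pronoun; Principle B requires it to be free in its binding domain — the matrix clause.
— Freya: subject of the matrix clause; c-commands the pronoun within its binding domain — blocked (Principle B).
— Julia: possessor inside the object DP of the clause headed by 'annoyed'; is c-commanded by the pronoun; coreference would bind this R-expression — blocked (Principle C).
— Julia's lawyer: object of the clause headed by 'annoyed'; is c-commanded by the pronoun; coreference would bind this R-expression — blocked (Principle C).

none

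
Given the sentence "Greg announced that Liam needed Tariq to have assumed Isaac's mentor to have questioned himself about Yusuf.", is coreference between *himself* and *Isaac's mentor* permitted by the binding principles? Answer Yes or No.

*himself* is a reflexive; Principle A requires it to be bound within its binding domain — the clause headed by 'questioned'.
— Isaac's mentor: subject of the clause headed by 'questioned'; c-commands the reflexive within its binding domain — allowed (Principle A).

Yes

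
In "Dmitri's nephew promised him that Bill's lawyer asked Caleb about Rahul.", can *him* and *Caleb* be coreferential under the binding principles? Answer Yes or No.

No

*Caleb* is an R-expression; Principle C requires it to be free (not bound by any c-commanding expression).
— him: object of the matrix clause; the pronoun c-commands the R-expression — coreference blocked (Principle C).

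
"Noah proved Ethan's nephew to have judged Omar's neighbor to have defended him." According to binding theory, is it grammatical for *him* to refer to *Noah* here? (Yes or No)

Yes

*Noah* is an R-expression; Principle C requires it to be free (not bound by any c-commanding expression).
— him: object of the clause headed by 'defended'; the pronoun does not c-command the R-expression — coreference allowed.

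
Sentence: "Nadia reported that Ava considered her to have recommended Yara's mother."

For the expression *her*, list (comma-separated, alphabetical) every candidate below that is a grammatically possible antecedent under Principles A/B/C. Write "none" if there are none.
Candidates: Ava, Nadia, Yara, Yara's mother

*her* is a pronoun; Principle B requires it to be free in its binding domain — the clause headed by 'considered'.
— Ava: subject of the clause headed by 'considered'; c-commands the pronoun within its binding domain — blocked (Principle B).
— Nadia: subject of the matrix clause; c-commands the pronoun but lies outside its binding domain — allowed.
— Yara: possessor inside the object DP of the clause headed by 'recommended'; is c-commanded by the pronoun; coreference would bind this R-expression — blocked (Principle C).
— Yara's mother: object of the clause headed by 'recommended'; is c-commanded by the pronoun; coreference would bind this R-expression — blocked (Principle C).

Nadia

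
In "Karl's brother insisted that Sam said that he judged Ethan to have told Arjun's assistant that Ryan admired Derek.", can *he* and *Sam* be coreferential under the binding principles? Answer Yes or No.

*Sam* is an R-expression; Principle C requires it to be free (not bound by any c-commanding expression).
— he: subject of the clause headed by 'judged'; the pronoun does not c-command the R-expression — coreference allowed.

Yes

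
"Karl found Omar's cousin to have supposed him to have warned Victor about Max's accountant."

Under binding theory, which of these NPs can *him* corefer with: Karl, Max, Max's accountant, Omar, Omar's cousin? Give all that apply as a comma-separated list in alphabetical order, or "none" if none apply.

*him* is a pronoun; Principle B requires it to be free in its binding domain — the clause headed by 'supposed'.
— Karl: subject of the matrix clause; c-commands the pronoun but lies outside its binding domain — allowed.
— Max: possessor inside the second object DP of the clause headed by 'warned'; is c-commanded by the pronoun; coreference would bind this R-expression — blocked (Principle C).
— Max's accountant: second object of the clause headed by 'warned'; is c-commanded by the pronoun; coreference would bind this R-expression — blocked (Principle C).
— Omar: possessor inside the subject DP of the clause headed by 'supposed'; does not c-command the pronoun — Principle B does not apply; allowed.
— Omar's cousin: subject of the clause headed by 'supposed'; c-commands the pronoun within its binding domain — blocked (Principle B).

Karl, Omar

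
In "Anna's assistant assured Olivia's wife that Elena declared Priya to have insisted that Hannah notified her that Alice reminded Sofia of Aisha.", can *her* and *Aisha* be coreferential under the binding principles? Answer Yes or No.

No

*Aisha* is an R-expression; Principle C requires it to be free (not bound by any c-commanding expression).
— her: object of the clause headed by 'notified'; the pronoun c-commands the R-expression — coreference blocked (Principle C).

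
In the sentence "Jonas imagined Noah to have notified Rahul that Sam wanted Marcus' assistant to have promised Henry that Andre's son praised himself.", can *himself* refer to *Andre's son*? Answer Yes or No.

Yes

*himself* is a reflexive; Principle A requires it to be bound within its binding domain — the clause headed by 'praised'.
— Andre's son: subject of the clause headed by 'praised'; c-commands the reflexive within its binding domain — allowed (Principle A).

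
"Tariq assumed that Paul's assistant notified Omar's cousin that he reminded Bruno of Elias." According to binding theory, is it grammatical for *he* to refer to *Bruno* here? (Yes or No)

*Bruno* is an R-expression; Principle C requires it to be free (not bound by any c-commanding expression).
— he: subject of the clause headed by 'reminded'; the pronoun c-commands the R-expression — coreference blocked (Principle C).

No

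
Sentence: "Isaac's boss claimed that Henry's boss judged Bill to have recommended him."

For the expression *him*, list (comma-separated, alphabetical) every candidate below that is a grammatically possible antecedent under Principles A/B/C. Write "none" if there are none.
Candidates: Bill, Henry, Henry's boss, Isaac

Henry, Henry's boss, Isaac

*him* is a pronoun; Principle B requires it to be free in its binding domain — the clause headed by 'recommended'.
— Bill: subject of the clause headed by 'recommended'; c-commands the pronoun within its binding domain — blocked (Principle B).
— Henry: possessor inside the subject DP of the clause headed by 'judged'; does not c-command the pronoun — Principle B does not apply; allowed.
— Henry's boss: subject of the clause headed by 'judged'; c-commands the pronoun but lies outside its binding domain — allowed.
— Isaac: possessor inside the subject DP of the matrix clause; does not c-command the pronoun — Principle B does not apply; allowed.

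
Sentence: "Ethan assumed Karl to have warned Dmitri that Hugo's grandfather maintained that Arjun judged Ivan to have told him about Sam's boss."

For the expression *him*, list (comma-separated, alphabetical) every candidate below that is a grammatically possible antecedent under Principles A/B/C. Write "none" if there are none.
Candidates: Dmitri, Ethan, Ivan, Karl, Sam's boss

*him* is a pronoun; Principle B requires it to be free in its binding domain — the clause headed by 'told'.
— Dmitri: object of the clause headed by 'warned'; c-commands the pronoun but lies outside its binding domain — allowed.
— Ethan: subject of the matrix clause; c-commands the pronoun but lies outside its binding domain — allowed.
— Ivan: subject of the clause headed by 'told'; c-commands the pronoun within its binding domain — blocked (Principle B).
— Karl: subject of the clause headed by 'warned'; c-commands the pronoun but lies outside its binding domain — allowed.
— Sam's boss: second object of the clause headed by 'told'; is c-commanded by the pronoun; coreference would bind this R-expression — blocked (Principle C).

Dmitri, Ethan, Karl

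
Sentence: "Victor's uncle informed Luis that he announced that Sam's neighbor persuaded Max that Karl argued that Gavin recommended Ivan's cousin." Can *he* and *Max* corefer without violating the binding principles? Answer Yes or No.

*Max* is an R-expression; Principle C requires it to be free (not bound by any c-commanding expression).
— he: subject of the clause headed by 'announced'; the pronoun c-commands the R-expression — coreference blocked (Principle C).

No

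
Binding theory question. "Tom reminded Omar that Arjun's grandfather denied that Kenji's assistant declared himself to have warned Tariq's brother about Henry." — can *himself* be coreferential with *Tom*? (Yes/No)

*himself* is a reflexive; Principle A requires it to be bound within its binding domain — the clause headed by 'declared'.
— Tom: subject of the matrix clause; c-commands the reflexive but lies outside its binding domain — cannot bind it (Principle A).

No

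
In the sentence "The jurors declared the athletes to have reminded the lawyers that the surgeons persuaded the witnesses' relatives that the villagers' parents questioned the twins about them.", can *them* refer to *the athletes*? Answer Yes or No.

Yes

*them* is a pronoun; Principle B requires it to be free in its binding domain — the clause headed by 'questioned'.
— the athletes: subject of the clause headed by 'reminded'; c-commands the pronoun but lies outside its binding domain — allowed.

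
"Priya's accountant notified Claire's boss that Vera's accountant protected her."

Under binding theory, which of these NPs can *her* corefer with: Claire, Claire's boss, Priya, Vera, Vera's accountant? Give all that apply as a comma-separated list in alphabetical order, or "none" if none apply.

Claire, Claire's boss, Priya, Vera

*her* is a pronoun; Principle B requires it to be free in its binding domain — the clause headed by 'protected'.
— Claire: possessor inside the object DP of the matrix clause; does not c-command the pronoun — Principle B does not apply; allowed.
— Claire's boss: object of the matrix clause; c-commands the pronoun but lies outside its binding domain — allowed.
— Priya: possessor inside the subject DP of the matrix clause; does not c-command the pronoun — Principle B does not apply; allowed.
— Vera: possessor inside the subject DP of the clause headed by 'protected'; does not c-command the pronoun — Principle B does not apply; allowed.
— Vera's accountant: subject of the clause headed by 'protected'; c-commands the pronoun within its binding domain — blocked (Principle B).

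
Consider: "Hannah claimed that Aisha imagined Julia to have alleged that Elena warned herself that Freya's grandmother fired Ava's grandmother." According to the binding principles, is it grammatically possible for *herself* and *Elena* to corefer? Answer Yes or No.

Yes

*herself* is a reflexive; Principle A requires it to be bound within its binding domain — the clause headed by 'warned'.
— Elena: subject of the clause headed by 'warned'; c-commands the reflexive within its binding domain — allowed (Principle A).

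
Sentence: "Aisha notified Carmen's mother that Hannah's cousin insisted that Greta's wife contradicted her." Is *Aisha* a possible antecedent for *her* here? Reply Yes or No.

*her* is a pronoun; Principle B requires it to be free in its binding domain — the clause headed by 'contradicted'.
— Aisha: subject of the matrix clause; c-commands the pronoun but lies outside its binding domain — allowed.

Yes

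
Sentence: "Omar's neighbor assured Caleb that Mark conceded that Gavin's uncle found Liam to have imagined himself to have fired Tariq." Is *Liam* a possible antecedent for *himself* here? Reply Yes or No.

*himself* is a reflexive; Principle A requires it to be bound within its binding domain — the clause headed by 'imagined'.
— Liam: subject of the clause headed by 'imagined'; c-commands the reflexive within its binding domain — allowed (Principle A).

Yes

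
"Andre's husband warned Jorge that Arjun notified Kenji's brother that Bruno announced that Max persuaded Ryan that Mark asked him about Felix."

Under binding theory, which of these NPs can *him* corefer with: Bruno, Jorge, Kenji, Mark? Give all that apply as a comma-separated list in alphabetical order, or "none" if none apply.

Bruno, Jorge, Kenji

*him* is a pronoun; Principle B requires it to be free in its binding domain — the clause headed by 'asked'.
— Bruno: subject of the clause headed by 'announced'; c-commands the pronoun but lies outside its binding domain — allowed.
— Jorge: object of the matrix clause; c-commands the pronoun but lies outside its binding domain — allowed.
— Kenji: possessor inside the object DP of the clause headed by 'notified'; does not c-command the pronoun — Principle B does not apply; allowed.
— Mark: subject of the clause headed by 'asked'; c-commands the pronoun within its binding domain — blocked (Principle B).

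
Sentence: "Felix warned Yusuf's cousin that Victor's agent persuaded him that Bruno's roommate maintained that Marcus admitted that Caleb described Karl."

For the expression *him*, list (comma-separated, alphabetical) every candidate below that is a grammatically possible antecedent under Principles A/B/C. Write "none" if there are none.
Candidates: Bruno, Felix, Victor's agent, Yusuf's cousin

Felix, Yusuf's cousin

*him* is a pronoun; Principle B requires it to be free in its binding domain — the clause headed by 'persuaded'.
— Bruno: possessor inside the subject DP of the clause headed by 'maintained'; is c-commanded by the pronoun; coreference would bind this R-expression — blocked (Principle C).
— Felix: subject of the matrix clause; c-commands the pronoun but lies outside its binding domain — allowed.
— Victor's agent: subject of the clause headed by 'persuaded'; c-commands the pronoun within its binding domain — blocked (Principle B).
— Yusuf's cousin: object of the matrix clause; c-commands the pronoun but lies outside its binding domain — allowed.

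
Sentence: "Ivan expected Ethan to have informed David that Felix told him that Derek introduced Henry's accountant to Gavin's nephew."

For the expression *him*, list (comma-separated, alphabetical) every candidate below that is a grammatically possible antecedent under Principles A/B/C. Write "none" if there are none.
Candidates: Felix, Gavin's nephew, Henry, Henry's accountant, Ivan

Ivan

*him* is a pronoun; Principle B requires it to be free in its binding domain — the clause headed by 'told'.
— Felix: subject of the clause headed by 'told'; c-commands the pronoun within its binding domain — blocked (Principle B).
— Gavin's nephew: second object of the clause headed by 'introduced'; is c-commanded by the pronoun; coreference would bind this R-expression — blocked (Principle C).
— Henry: possessor inside the object DP of the clause headed by 'introduced'; is c-commanded by the pronoun; coreference would bind this R-expression — blocked (Principle C).
— Henry's accountant: object of the clause headed by 'introduced'; is c-commanded by the pronoun; coreference would bind this R-expression — blocked (Principle C).
— Ivan: subject of the matrix clause; c-commands the pronoun but lies outside its binding domain — allowed.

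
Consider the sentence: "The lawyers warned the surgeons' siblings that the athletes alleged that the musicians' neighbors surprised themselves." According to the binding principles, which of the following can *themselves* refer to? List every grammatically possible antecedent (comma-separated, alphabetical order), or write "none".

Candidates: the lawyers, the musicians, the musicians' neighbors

the musicians' neighbors

*themselves* is a reflexive; Principle A requires it to be bound within its binding domain — the clause headed by 'surprised'.
— the lawyers: subject of the matrix clause; c-commands the reflexive but lies outside its binding domain — cannot bind it (Principle A).
— the musicians: possessor inside the subject DP of the clause headed by 'surprised'; does not c-command the reflexive — cannot bind it (Principle A).
— the musicians' neighbors: subject of the clause headed by 'surprised'; c-commands the reflexive within its binding domain — allowed (Principle A).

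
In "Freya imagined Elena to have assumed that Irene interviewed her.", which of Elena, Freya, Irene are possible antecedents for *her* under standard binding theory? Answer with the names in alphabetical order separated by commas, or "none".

Elena, Freya

*her* is a pronoun; Principle B requires it to be free in its binding domain — the clause headed by 'interviewed'.
— Elena: subject of the clause headed by 'assumed'; c-commands the pronoun but lies outside its binding domain — allowed.
— Freya: subject of the matrix clause; c-commands the pronoun but lies outside its binding domain — allowed.
— Irene: subject of the clause headed by 'interviewed'; c-commands the pronoun within its binding domain — blocked (Principle B).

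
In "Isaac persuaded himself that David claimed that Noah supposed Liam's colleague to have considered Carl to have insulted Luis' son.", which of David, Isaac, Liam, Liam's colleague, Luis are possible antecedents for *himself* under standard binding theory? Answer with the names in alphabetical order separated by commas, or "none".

Isaac

*himself* is a reflexive; Principle A requires it to be bound within its binding domain — the matrix clause.
— David: subject of the clause headed by 'claimed'; does not c-command the reflexive — cannot bind it (Principle A).
— Isaac: subject of the matrix clause; c-commands the reflexive within its binding domain — allowed (Principle A).
— Liam: possessor inside the subject DP of the clause headed by 'considered'; does not c-command the reflexive — cannot bind it (Principle A).
— Liam's colleague: subject of the clause headed by 'considered'; does not c-command the reflexive — cannot bind it (Principle A).
— Luis: possessor inside the object DP of the clause headed by 'insulted'; does not c-command the reflexive — cannot bind it (Principle A).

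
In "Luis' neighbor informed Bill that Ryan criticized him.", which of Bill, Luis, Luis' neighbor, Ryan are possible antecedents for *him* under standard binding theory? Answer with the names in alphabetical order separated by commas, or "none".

*him* is a pronoun; Principle B requires it to be free in its binding domain — the clause headed by 'criticized'.
— Bill: object of the matrix clause; c-commands the pronoun but lies outside its binding domain — allowed.
— Luis: possessor inside the subject DP of the matrix clause; does not c-command the pronoun — Principle B does not apply; allowed.
— Luis' neighbor: subject of the matrix clause; c-commands the pronoun but lies outside its binding domain — allowed.
— Ryan: subject of the clause headed by 'criticized'; c-commands the pronoun within its binding domain — blocked (Principle B).

Bill, Luis, Luis' neighbor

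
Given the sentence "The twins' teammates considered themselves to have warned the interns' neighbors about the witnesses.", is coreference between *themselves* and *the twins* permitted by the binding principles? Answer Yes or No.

*themselves* is a reflexive; Principle A requires it to be bound within its binding domain — the matrix clause.
— the twins: possessor inside the subject DP of the matrix clause; does not c-command the reflexive — cannot bind it (Principle A).

No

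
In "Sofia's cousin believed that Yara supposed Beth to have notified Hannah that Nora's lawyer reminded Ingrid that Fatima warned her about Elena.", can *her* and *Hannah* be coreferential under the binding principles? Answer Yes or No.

Yes

*Hannah* is an R-expression; Principle C requires it to be free (not bound by any c-commanding expression).
— her: object of the clause headed by 'warned'; the pronoun does not c-command the R-expression — coreference allowed.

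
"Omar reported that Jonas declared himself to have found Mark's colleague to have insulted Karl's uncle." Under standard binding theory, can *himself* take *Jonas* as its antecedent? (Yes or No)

*himself* is a reflexive; Principle A requires it to be bound within its binding domain — the clause headed by 'declared'.
— Jonas: subject of the clause headed by 'declared'; c-commands the reflexive within its binding domain — allowed (Principle A).

Yes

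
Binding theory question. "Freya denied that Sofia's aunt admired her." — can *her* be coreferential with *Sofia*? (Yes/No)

Yes

*her* is a pronoun; Principle B requires it to be free in its binding domain — the clause headed by 'admired'.
— Sofia: possessor inside the subject DP of the clause headed by 'admired'; does not c-command the pronoun — Principle B does not apply; allowed.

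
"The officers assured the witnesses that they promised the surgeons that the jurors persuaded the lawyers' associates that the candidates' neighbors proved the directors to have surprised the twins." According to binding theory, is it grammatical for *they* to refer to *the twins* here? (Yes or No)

No

*the twins* is an R-expression; Principle C requires it to be free (not bound by any c-commanding expression).
— they: subject of the clause headed by 'promised'; the pronoun c-commands the R-expression — coreference blocked (Principle C).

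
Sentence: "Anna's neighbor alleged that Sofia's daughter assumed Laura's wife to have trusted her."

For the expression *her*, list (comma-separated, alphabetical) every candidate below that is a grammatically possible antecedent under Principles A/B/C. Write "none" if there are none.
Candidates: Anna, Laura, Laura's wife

Anna, Laura

*her* is a pronoun; Principle B requires it to be free in its binding domain — the clause headed by 'trusted'.
— Anna: possessor inside the subject DP of the matrix clause; does not c-command the pronoun — Principle B does not apply; allowed.
— Laura: possessor inside the subject DP of the clause headed by 'trusted'; does not c-command the pronoun — Principle B does not apply; allowed.
— Laura's wife: subject of the clause headed by 'trusted'; c-commands the pronoun within its binding domain — blocked (Principle B).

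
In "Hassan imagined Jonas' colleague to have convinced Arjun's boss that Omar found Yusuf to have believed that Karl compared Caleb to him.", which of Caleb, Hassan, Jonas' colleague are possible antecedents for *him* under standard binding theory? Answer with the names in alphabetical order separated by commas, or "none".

Hassan, Jonas' colleague

*him* is a pronoun; Principle B requires it to be free in its binding domain — the clause headed by 'compared'.
— Caleb: object of the clause headed by 'compared'; c-commands the pronoun within its binding domain — blocked (Principle B).
— Hassan: subject of the matrix clause; c-commands the pronoun but lies outside its binding domain — allowed.
— Jonas' colleague: subject of the clause headed by 'convinced'; c-commands the pronoun but lies outside its binding domain — allowed.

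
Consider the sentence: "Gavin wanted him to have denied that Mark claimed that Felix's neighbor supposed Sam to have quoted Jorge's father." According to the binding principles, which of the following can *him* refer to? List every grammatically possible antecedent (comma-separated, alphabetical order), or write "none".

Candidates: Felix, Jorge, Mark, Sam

none

*him* is a pronoun; Principle B requires it to be free in its binding domain — the matrix clause.
— Felix: possessor inside the subject DP of the clause headed by 'supposed'; is c-commanded by the pronoun; coreference would bind this R-expression — blocked (Principle C).
— Jorge: possessor inside the object DP of the clause headed by 'quoted'; is c-commanded by the pronoun; coreference would bind this R-expression — blocked (Principle C).
— Mark: subject of the clause headed by 'claimed'; is c-commanded by the pronoun; coreference would bind this R-expression — blocked (Principle C).
— Sam: subject of the clause headed by 'quoted'; is c-commanded by the pronoun; coreference would bind this R-expression — blocked (Principle C).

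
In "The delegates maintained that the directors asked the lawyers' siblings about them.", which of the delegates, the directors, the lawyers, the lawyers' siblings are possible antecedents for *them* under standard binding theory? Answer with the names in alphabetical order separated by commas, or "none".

*them* is a pronoun; Principle B requires it to be free in its binding domain — the clause headed by 'asked'.
— the delegates: subject of the matrix clause; c-commands the pronoun but lies outside its binding domain — allowed.
— the directors: subject of the clause headed by 'asked'; c-commands the pronoun within its binding domain — blocked (Principle B).
— the lawyers: possessor inside the object DP of the clause headed by 'asked'; does not c-command the pronoun — Principle B does not apply; allowed.
— the lawyers' siblings: object of the clause headed by 'asked'; c-commands the pronoun within its binding domain — blocked (Principle B).

the delegates, the lawyers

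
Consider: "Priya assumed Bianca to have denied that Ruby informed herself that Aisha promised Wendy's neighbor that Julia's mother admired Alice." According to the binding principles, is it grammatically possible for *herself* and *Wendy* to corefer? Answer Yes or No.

No

*herself* is a reflexive; Principle A requires it to be bound within its binding domain — the clause headed by 'informed'.
— Wendy: possessor inside the object DP of the clause headed by 'promised'; does not c-command the reflexive — cannot bind it (Principle A).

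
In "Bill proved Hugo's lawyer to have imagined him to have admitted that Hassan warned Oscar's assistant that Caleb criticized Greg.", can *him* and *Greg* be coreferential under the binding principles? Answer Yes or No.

No

*Greg* is an R-expression; Principle C requires it to be free (not bound by any c-commanding expression).
— him: subject of the clause headed by 'admitted'; the pronoun c-commands the R-expression — coreference blocked (Principle C).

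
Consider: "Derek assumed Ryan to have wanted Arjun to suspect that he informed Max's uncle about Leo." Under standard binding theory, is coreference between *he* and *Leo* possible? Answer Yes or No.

*Leo* is an R-expression; Principle C requires it to be free (not bound by any c-commanding expression).
— he: subject of the clause headed by 'informed'; the pronoun c-commands the R-expression — coreference blocked (Principle C).

No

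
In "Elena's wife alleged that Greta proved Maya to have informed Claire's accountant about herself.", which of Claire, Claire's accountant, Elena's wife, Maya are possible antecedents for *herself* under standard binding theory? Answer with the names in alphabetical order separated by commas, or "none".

Claire's accountant, Maya

*herself* is a reflexive; Principle A requires it to be bound within its binding domain — the clause headed by 'informed'.
— Claire: possessor inside the object DP of the clause headed by 'informed'; does not c-command the reflexive — cannot bind it (Principle A).
— Claire's accountant: object of the clause headed by 'informed'; c-commands the reflexive within its binding domain — allowed (Principle A).
— Elena's wife: subject of the matrix clause; c-commands the reflexive but lies outside its binding domain — cannot bind it (Principle A).
— Maya: subject of the clause headed by 'informed'; c-commands the reflexive within its binding domain — allowed (Principle A).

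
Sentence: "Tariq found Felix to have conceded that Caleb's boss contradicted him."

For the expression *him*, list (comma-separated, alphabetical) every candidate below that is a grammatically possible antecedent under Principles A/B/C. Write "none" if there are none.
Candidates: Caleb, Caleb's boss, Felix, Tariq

Caleb, Felix, Tariq

*him* is a pronoun; Principle B requires it to be free in its binding domain — the clause headed by 'contradicted'.
— Caleb: possessor inside the subject DP of the clause headed by 'contradicted'; does not c-command the pronoun — Principle B does not apply; allowed.
— Caleb's boss: subject of the clause headed by 'contradicted'; c-commands the pronoun within its binding domain — blocked (Principle B).
— Felix: subject of the clause headed by 'conceded'; c-commands the pronoun but lies outside its binding domain — allowed.
— Tariq: subject of the matrix clause; c-commands the pronoun but lies outside its binding domain — allowed.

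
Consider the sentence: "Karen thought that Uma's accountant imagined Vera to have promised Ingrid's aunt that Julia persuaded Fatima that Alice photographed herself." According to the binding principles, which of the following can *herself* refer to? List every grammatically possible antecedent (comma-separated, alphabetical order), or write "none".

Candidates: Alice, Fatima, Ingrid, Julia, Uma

Alice

*herself* is a reflexive; Principle A requires it to be bound within its binding domain — the clause headed by 'photographed'.
— Alice: subject of the clause headed by 'photographed'; c-commands the reflexive within its binding domain — allowed (Principle A).
— Fatima: object of the clause headed by 'persuaded'; c-commands the reflexive but lies outside its binding domain — cannot bind it (Principle A).
— Ingrid: possessor inside the object DP of the clause headed by 'promised'; does not c-command the reflexive — cannot bind it (Principle A).
— Julia: subject of the clause headed by 'persuaded'; c-commands the reflexive but lies outside its binding domain — cannot bind it (Principle A).
— Uma: possessor inside the subject DP of the clause headed by 'imagined'; does not c-command the reflexive — cannot bind it (Principle A).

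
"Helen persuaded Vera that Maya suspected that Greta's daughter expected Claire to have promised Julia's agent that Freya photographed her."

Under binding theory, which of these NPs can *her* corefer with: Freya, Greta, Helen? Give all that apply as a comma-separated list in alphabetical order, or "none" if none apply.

*her* is a pronoun; Principle B requires it to be free in its binding domain — the clause headed by 'photographed'.
— Freya: subject of the clause headed by 'photographed'; c-commands the pronoun within its binding domain — blocked (Principle B).
— Greta: possessor inside the subject DP of the clause headed by 'expected'; does not c-command the pronoun — Principle B does not apply; allowed.
— Helen: subject of the matrix clause; c-commands the pronoun but lies outside its binding domain — allowed.

Greta, Helen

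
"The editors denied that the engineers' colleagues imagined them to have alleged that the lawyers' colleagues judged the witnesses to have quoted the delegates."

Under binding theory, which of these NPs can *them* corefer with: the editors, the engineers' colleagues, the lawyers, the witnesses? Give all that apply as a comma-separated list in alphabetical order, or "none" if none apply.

the editors

*them* is a pronoun; Principle B requires it to be free in its binding domain — the clause headed by 'imagined'.
— the editors: subject of the matrix clause; c-commands the pronoun but lies outside its binding domain — allowed.
— the engineers' colleagues: subject of the clause headed by 'imagined'; c-commands the pronoun within its binding domain — blocked (Principle B).
— the lawyers: possessor inside the subject DP of the clause headed by 'judged'; is c-commanded by the pronoun; coreference would bind this R-expression — blocked (Principle C).
— the witnesses: subject of the clause headed by 'quoted'; is c-commanded by the pronoun; coreference would bind this R-expression — blocked (Principle C).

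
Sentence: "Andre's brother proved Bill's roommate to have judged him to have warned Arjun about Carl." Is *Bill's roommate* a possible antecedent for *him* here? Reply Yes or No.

*him* is a pronoun; Principle B requires it to be free in its binding domain — the clause headed by 'judged'.
— Bill's roommate: subject of the clause headed by 'judged'; c-commands the pronoun within its binding domain — blocked (Principle B).

No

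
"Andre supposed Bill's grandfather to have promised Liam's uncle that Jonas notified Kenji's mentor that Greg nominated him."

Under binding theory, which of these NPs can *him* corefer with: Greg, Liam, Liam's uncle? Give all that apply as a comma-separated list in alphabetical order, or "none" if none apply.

Liam, Liam's uncle

*him* is a pronoun; Principle B requires it to be free in its binding domain — the clause headed by 'nominated'.
— Greg: subject of the clause headed by 'nominated'; c-commands the pronoun within its binding domain — blocked (Principle B).
— Liam: possessor inside the object DP of the clause headed by 'promised'; does not c-command the pronoun — Principle B does not apply; allowed.
— Liam's uncle: object of the clause headed by 'promised'; c-commands the pronoun but lies outside its binding domain — allowed.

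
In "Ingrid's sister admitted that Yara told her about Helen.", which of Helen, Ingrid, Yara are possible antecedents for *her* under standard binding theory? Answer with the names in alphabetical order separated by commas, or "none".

*her* is a pronoun; Principle B requires it to be free in its binding domain — the clause headed by 'told'.
— Helen: second object of the clause headed by 'told'; is c-commanded by the pronoun; coreference would bind this R-expression — blocked (Principle C).
— Ingrid: possessor inside the subject DP of the matrix clause; does not c-command the pronoun — Principle B does not apply; allowed.
— Yara: subject of the clause headed by 'told'; c-commands the pronoun within its binding domain — blocked (Principle B).

Ingrid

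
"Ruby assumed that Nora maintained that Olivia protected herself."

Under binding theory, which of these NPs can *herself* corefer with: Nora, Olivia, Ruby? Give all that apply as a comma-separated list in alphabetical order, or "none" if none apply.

*herself* is a reflexive; Principle A requires it to be bound within its binding domain — the clause headed by 'protected'.
— Nora: subject of the clause headed by 'maintained'; c-commands the reflexive but lies outside its binding domain — cannot bind it (Principle A).
— Olivia: subject of the clause headed by 'protected'; c-commands the reflexive within its binding domain — allowed (Principle A).
— Ruby: subject of the matrix clause; c-commands the reflexive but lies outside its binding domain — cannot bind it (Principle A).

Olivia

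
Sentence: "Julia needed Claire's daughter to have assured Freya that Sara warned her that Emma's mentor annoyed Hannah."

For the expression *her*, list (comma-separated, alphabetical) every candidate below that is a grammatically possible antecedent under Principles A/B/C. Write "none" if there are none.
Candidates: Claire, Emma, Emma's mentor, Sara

*her* is a pronoun; Principle B requires it to be free in its binding domain — the clause headed by 'warned'.
— Claire: possessor inside the subject DP of the clause headed by 'assured'; does not c-command the pronoun — Principle B does not apply; allowed.
— Emma: possessor inside the subject DP of the clause headed by 'annoyed'; is c-commanded by the pronoun; coreference would bind this R-expression — blocked (Principle C).
— Emma's mentor: subject of the clause headed by 'annoyed'; is c-commanded by the pronoun; coreference would bind this R-expression — blocked (Principle C).
— Sara: subject of the clause headed by 'warned'; c-commands the pronoun within its binding domain — blocked (Principle B).

Claire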